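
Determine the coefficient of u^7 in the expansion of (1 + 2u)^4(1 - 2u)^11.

-12672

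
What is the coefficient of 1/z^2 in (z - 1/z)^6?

General term: C(6,j)·(z)^j·(-1/z)^(6-j), with z-exponent 1j − 1(6−j) = 2j − 6.
Set 2j − 6 = -2: j = 2.
C(6,2) = 15; 1^2 = 1; (-1)^4 = 1.
Coefficient = 15 · 1 · 1 = 15.

15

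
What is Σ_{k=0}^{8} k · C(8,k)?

1024

Since k·C(8,k) = 8·C(7,k−1), the sum is 8·2^7 = 8·128 = 1024.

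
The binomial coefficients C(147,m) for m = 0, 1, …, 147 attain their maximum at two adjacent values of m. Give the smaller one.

73

For odd n = 147, C(147,m) peaks at m = (n−1)/2 and (n+1)/2; the smaller is 73.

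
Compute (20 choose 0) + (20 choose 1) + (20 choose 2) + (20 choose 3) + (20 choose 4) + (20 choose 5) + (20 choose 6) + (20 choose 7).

1 + 20 + 190 + 1140 + 4845 + 15504 + 38760 + 77520 = 137980.

137980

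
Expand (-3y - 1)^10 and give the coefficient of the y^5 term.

61236

The general term is C(10,j)·(-3y)^j·(-1)^(10-j); the y^5 term has j = 5.
C(10,5) = 252.
Coefficient = C(10,5) · (-3)^5 · (-1)^5 = 252 · (-243) · (-1) = 61236.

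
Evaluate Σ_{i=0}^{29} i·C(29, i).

7784628224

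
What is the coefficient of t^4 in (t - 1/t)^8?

General term: C(8,j)·(t)^j·(-1/t)^(8-j), with t-exponent 1j − 1(8−j) = 2j − 8.
Set 2j − 8 = 4: j = 6.
C(8,6) = 28; 1^6 = 1; (-1)^2 = 1.
Coefficient = 28 · 1 · 1 = 28.

28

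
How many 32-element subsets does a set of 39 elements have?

C(39,32) = C(39,7) by symmetry.
C(39,7) = (39·38·37·36·35·34·33) / 7! = 77519922480 / 5040 = 15380937.

15380937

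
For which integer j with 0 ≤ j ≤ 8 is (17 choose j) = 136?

2

C(17,j) increases on 0 ≤ j ≤ 8. C(17,1) = 17 and C(17,2) = 136, so j = 2.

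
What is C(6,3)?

C(6,3) = (6·5·4) / 3! = 120 / 6 = 20.

20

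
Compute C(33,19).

818809200

C(33,19) = C(33,14) by symmetry.
C(33,14) = (33·32·31·30·29·28·27·26·25·24·23·22·21·20) / 14! = 71382386874839040000 / 87178291200 = 818809200.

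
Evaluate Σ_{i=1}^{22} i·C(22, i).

Since i·C(22,i) = 22·C(21,i−1), the sum is 22·2^21 = 22·2097152 = 46137344.

46137344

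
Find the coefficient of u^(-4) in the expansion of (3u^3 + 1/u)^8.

General term: C(8,j)·(3u^3)^j·(1/u)^(8-j), with u-exponent 3j − 1(8−j) = 4j − 8.
Set 4j − 8 = -4: j = 1.
C(8,1) = 8; 3^1 = 3; 1^7 = 1.
Coefficient = 8 · 3 · 1 = 24.

24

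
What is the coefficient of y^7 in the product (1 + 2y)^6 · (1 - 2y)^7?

2560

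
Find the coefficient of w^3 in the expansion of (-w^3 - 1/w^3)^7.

-35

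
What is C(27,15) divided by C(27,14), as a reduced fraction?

13/15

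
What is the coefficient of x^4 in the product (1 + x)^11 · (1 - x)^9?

Coefficient of x^4 = Σ_{j} C(11,j)·1^j·C(9,4-j)·(-1)^(4-j) for j from 0 to 4.
= 126 + (-924) + 1980 + (-1485) + 330 = 27.

27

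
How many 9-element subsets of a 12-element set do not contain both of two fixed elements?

100

All 9-subsets: C(12,9) = 220. Those containing both fixed elements: C(10,7) = 120.
220 − 120 = 100.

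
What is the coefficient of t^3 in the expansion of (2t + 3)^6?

4320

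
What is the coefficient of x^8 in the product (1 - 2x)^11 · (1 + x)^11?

-8415

Coefficient of x^8 = Σ_{j} C(11,j)·(-2)^j·C(11,8-j)·1^(8-j) for j from 0 to 8.
= 165 + (-7260) + 101640 + (-609840) + 1742400 + (-2439360) + 1626240 + (-464640) + 42240 = -8415.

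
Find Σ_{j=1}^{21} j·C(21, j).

22020096

Since j·C(21,j) = 21·C(20,j−1), the sum is 21·2^20 = 21·1048576 = 22020096.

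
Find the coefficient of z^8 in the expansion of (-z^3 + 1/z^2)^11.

General term: C(11,j)·(-z^3)^j·(1/z^2)^(11-j), with z-exponent 3j − 2(11−j) = 5j − 22.
Set 5j − 22 = 8: j = 6.
C(11,6) = 462; (-1)^6 = 1; 1^5 = 1.
Coefficient = 462 · 1 · 1 = 462.

462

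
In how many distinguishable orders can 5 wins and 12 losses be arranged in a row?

6188

Choose positions for the wins: C(17,5) = 6188.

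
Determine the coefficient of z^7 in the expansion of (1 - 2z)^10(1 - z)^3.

-83232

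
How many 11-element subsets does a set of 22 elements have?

C(22,11) = (22·21·20·19·18·17·16·15·14·13·12) / 11! = 28158588057600 / 39916800 = 705432.

705432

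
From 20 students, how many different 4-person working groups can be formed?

4845

This is C(20,4) = 4845.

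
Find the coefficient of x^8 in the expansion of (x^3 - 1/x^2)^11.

General term: C(11,j)·(x^3)^j·(-1/x^2)^(11-j), with x-exponent 3j − 2(11−j) = 5j − 22.
Set 5j − 22 = 8: j = 6.
C(11,6) = 462; 1^6 = 1; (-1)^5 = -1.
Coefficient = 462 · 1 · (-1) = -462.

-462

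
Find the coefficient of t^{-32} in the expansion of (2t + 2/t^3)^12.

49152

General term: C(12,j)·(2t)^j·(2/t^3)^(12-j), with t-exponent 1j − 3(12−j) = 4j − 36.
Set 4j − 36 = -32: j = 1.
C(12,1) = 12; 2^1 = 2; 2^11 = 2048.
Coefficient = 12 · 2 · 2048 = 49152.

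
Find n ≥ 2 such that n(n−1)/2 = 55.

11

n(n−1)/2 = 55 ⇒ n(n−1) = 110. Since 11·10 = 110, n = 11.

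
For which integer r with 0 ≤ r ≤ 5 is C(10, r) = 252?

C(10,r) increases on 0 ≤ r ≤ 5. C(10,4) = 210 and C(10,5) = 252, so r = 5.

5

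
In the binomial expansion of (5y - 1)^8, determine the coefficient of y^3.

The general term is C(8,j)·(5y)^j·(-1)^(8-j); the y^3 term has j = 3.
C(8,3) = 56.
Coefficient = C(8,3) · 5^3 · (-1)^5 = 56 · 125 · (-1) = -7000.

-7000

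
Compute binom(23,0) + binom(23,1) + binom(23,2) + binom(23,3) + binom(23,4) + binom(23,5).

44552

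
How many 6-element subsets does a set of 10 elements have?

210

C(10,6) = C(10,4) by symmetry.
C(10,4) = (10·9·8·7) / 4! = 5040 / 24 = 210.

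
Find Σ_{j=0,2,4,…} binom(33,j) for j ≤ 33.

4294967296

Even-j terms of row 33 sum to 2^32 = 4294967296.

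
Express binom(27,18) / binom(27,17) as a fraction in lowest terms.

C(n,k+1)/C(n,k) = (n−k)/(k+1) = (27−17)/(17+1) = 10/18 = 5/9.

5/9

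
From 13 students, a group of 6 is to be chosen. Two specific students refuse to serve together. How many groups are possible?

1386

All 6-subsets: C(13,6) = 1716. Those containing both fixed elements: C(11,4) = 330.
1716 − 330 = 1386.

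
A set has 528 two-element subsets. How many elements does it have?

33

n(n−1)/2 = 528 ⇒ n(n−1) = 1056. Since 33·32 = 1056, n = 33.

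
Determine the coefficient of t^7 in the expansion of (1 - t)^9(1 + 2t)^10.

Coefficient of t^7 = Σ_{j} C(9,j)·(-1)^j·C(10,7-j)·2^(7-j) for j from 0 to 7.
= 15360 + (-120960) + 290304 + (-282240) + 120960 + (-22680) + 1680 + (-36) = 2388.

2388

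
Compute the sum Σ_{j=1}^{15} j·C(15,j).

Since j·C(15,j) = 15·C(14,j−1), the sum is 15·2^14 = 15·16384 = 245760.

245760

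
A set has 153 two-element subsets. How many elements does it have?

18

n(n−1)/2 = 153 ⇒ n(n−1) = 306. Since 18·17 = 306, n = 18.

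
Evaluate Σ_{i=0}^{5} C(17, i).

9402

1 + 17 + 136 + 680 + 2380 + 6188 = 9402.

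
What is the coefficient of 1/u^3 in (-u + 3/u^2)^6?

-540

General term: C(6,j)·(-u)^j·(3/u^2)^(6-j), with u-exponent 1j − 2(6−j) = 3j − 12.
Set 3j − 12 = -3: j = 3.
C(6,3) = 20; (-1)^3 = -1; 3^3 = 27.
Coefficient = 20 · (-1) · 27 = -540.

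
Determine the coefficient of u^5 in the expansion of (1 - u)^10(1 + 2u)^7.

280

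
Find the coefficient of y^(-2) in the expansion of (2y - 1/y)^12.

General term: C(12,j)·(2y)^j·(-1/y)^(12-j), with y-exponent 1j − 1(12−j) = 2j − 12.
Set 2j − 12 = -2: j = 5.
C(12,5) = 792; 2^5 = 32; (-1)^7 = -1.
Coefficient = 792 · 32 · (-1) = -25344.

-25344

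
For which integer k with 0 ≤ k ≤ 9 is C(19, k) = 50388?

7

C(19,k) increases on 0 ≤ k ≤ 9. C(19,6) = 27132 and C(19,7) = 50388, so k = 7.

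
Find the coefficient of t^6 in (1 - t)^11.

The general term is C(11,j)·(1)^j·(-t)^(11-j); the t^6 term has j = 5.
C(11,5) = 462.
Coefficient = C(11,5) = 462.

462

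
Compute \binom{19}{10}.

C(19,10) = C(19,9) by symmetry.
C(19,9) = (19·18·17·16·15·14·13·12·11) / 9! = 33522128640 / 362880 = 92378.

92378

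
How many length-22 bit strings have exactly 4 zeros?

7315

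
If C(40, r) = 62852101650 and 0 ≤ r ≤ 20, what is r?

16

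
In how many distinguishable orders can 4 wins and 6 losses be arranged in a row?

Choose positions for the wins: C(10,4) = 210.

210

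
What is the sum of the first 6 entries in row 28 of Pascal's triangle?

1 + 28 + 378 + 3276 + 20475 + 98280 = 122438.

122438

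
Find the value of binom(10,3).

120

C(10,3) = (10·9·8) / 3! = 720 / 6 = 120.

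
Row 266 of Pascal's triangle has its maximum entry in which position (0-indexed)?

133

C(266,m) is maximized at m = 266/2 = 133.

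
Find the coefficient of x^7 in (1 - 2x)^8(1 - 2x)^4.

-101376

Coefficient of x^7 = Σ_{j} C(8,j)·(-2)^j·C(4,7-j)·(-2)^(7-j) for j from 3 to 7.
= (-7168) + (-35840) + (-43008) + (-14336) + (-1024) = -101376.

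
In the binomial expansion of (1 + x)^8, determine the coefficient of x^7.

The general term is C(8,j)·(1)^j·(x)^(8-j); the x^7 term has j = 1.
C(8,1) = 8.
Coefficient = C(8,1) = 8.

8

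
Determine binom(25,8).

1081575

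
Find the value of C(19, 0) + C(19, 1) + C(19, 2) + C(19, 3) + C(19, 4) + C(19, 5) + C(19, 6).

1 + 19 + 171 + 969 + 3876 + 11628 + 27132 = 43796.

43796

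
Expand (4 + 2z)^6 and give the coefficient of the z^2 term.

15360

The general term is C(6,j)·(4)^j·(2z)^(6-j); the z^2 term has j = 4.
C(6,4) = 15.
Coefficient = C(6,4) · 4^4 · 2^2 = 15 · 256 · 4 = 15360.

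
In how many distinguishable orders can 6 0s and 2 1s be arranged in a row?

28

Choose positions for the 0s: C(8,6) = 28.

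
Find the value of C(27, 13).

C(27,13) = (27·26·25·24·23·22·21·20·19·18·17·16·15) / 13! = 124903451312640000 / 6227020800 = 20058300.

20058300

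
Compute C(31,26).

C(31,26) = C(31,5) by symmetry.
C(31,5) = (31·30·29·28·27) / 5! = 20389320 / 120 = 169911.

169911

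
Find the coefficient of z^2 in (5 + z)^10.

The general term is C(10,j)·(5)^j·(z)^(10-j); the z^2 term has j = 8.
C(10,8) = 45.
Coefficient = C(10,8) · 5^8 = 45 · 390625 = 17578125.

17578125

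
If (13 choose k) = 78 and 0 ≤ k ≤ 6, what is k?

2

C(13,k) increases on 0 ≤ k ≤ 6. C(13,1) = 13 and C(13,2) = 78, so k = 2.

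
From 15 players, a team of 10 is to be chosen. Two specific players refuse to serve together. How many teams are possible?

1716

All 10-subsets: C(15,10) = 3003. Those containing both fixed elements: C(13,8) = 1287.
3003 − 1287 = 1716.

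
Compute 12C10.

C(12,10) = C(12,2) by symmetry.
C(12,2) = (12·11) / 2! = 132 / 2 = 66.

66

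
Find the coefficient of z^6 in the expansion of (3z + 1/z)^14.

General term: C(14,j)·(3z)^j·(1/z)^(14-j), with z-exponent 1j − 1(14−j) = 2j − 14.
Set 2j − 14 = 6: j = 10.
C(14,10) = 1001; 3^10 = 59049; 1^4 = 1.
Coefficient = 1001 · 59049 · 1 = 59108049.

59108049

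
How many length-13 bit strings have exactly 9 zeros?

Choose the 9 positions: C(13,9) = 715.

715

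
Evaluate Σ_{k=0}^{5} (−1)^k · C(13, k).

-792

The partial alternating sum Σ_{k=0}^{5} (−1)^k C(13,k) = (−1)^5 C(12,5) = -792.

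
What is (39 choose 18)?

62359143990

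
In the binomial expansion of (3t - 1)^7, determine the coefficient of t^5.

The general term is C(7,j)·(3t)^j·(-1)^(7-j); the t^5 term has j = 5.
C(7,5) = 21.
Coefficient = C(7,5) · 3^5 = 21 · 243 = 5103.

5103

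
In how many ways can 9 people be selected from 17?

This is C(17,9) = 24310.

24310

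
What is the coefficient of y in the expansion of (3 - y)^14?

-22320522

The general term is C(14,j)·(3)^j·(-y)^(14-j); the y^1 term has j = 13.
C(14,13) = 14.
Coefficient = C(14,13) · 3^13 · (-1)^1 = 14 · 1594323 · (-1) = -22320522.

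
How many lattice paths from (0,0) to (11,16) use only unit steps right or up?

13037895

Each path is a sequence of 27 steps with 11 rights: C(27,11) = 13037895.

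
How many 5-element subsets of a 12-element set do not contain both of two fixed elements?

672

All 5-subsets: C(12,5) = 792. Those containing both fixed elements: C(10,3) = 120.
792 − 120 = 672.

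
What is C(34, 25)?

C(34,25) = C(34,9) by symmetry.
C(34,9) = (34·33·32·31·30·29·28·27·26) / 9! = 19033511777280 / 362880 = 52451256.

52451256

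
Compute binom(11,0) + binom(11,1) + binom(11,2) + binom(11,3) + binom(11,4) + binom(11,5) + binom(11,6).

1486

1 + 11 + 55 + 165 + 330 + 462 + 462 = 1486.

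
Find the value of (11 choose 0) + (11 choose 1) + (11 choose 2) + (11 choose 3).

1 + 11 + 55 + 165 = 232.

232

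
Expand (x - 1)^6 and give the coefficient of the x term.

The general term is C(6,j)·(x)^j·(-1)^(6-j); the x^1 term has j = 1.
C(6,1) = 6.
Coefficient = C(6,1) · (-1)^5 = 6 · (-1) = -6.

-6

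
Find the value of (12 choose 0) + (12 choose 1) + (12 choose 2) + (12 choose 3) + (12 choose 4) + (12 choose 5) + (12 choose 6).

1 + 12 + 66 + 220 + 495 + 792 + 924 = 2510.

2510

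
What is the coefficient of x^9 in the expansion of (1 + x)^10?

10

The general term is C(10,j)·(1)^j·(x)^(10-j); the x^9 term has j = 1.
C(10,1) = 10.
Coefficient = C(10,1) = 10.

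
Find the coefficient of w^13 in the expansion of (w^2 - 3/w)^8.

General term: C(8,j)·(w^2)^j·(-3/w)^(8-j), with w-exponent 2j − 1(8−j) = 3j − 8.
Set 3j − 8 = 13: j = 7.
C(8,7) = 8; 1^7 = 1; (-3)^1 = -3.
Coefficient = 8 · 1 · (-3) = -24.

-24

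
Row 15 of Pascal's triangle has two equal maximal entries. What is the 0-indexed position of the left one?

7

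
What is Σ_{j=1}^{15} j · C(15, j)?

Since j·C(15,j) = 15·C(14,j−1), the sum is 15·2^14 = 15·16384 = 245760.

245760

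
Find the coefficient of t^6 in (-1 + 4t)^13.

-7028736

The general term is C(13,j)·(-1)^j·(4t)^(13-j); the t^6 term has j = 7.
C(13,7) = 1716.
Coefficient = C(13,7) · (-1)^7 · 4^6 = 1716 · (-1) · 4096 = -7028736.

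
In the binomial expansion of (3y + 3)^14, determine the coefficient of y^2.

The general term is C(14,j)·(3y)^j·(3)^(14-j); the y^2 term has j = 2.
C(14,2) = 91.
Coefficient = C(14,2) · 3^2 · 3^12 = 91 · 9 · 531441 = 435250179.

435250179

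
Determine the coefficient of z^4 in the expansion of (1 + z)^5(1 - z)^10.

-35

Coefficient of z^4 = Σ_{j} C(5,j)·1^j·C(10,4-j)·(-1)^(4-j) for j from 0 to 4.
= 210 + (-600) + 450 + (-100) + 5 = -35.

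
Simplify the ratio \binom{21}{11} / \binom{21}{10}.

1

C(n,k+1)/C(n,k) = (n−k)/(k+1) = (21−10)/(10+1) = 11/11 = 1.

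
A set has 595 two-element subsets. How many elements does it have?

35

n(n−1)/2 = 595 ⇒ n(n−1) = 1190. Since 35·34 = 1190, n = 35.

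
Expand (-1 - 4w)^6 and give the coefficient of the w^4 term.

The general term is C(6,j)·(-1)^j·(-4w)^(6-j); the w^4 term has j = 2.
C(6,2) = 15.
Coefficient = C(6,2) · (-4)^4 = 15 · 256 = 3840.

3840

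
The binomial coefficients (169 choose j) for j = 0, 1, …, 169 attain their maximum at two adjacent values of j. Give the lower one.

84

For odd n = 169, C(169,j) peaks at j = (n−1)/2 and (n+1)/2; the lower is 84.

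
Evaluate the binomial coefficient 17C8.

C(17,8) = (17·16·15·14·13·12·11·10) / 8! = 980179200 / 40320 = 24310.

24310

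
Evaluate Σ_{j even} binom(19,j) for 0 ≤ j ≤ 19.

262144

Half of (1+1)^19 + (1−1)^19 gives the even-index sum: 2^18 = 262144.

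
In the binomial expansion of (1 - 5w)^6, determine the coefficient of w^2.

375

The general term is C(6,j)·(1)^j·(-5w)^(6-j); the w^2 term has j = 4.
C(6,4) = 15.
Coefficient = C(6,4) · (-5)^2 = 15 · 25 = 375.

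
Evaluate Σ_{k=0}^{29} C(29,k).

Setting x = 1 in (1+x)^29 gives Σ C(29,k) = 2^29 = 536870912.

536870912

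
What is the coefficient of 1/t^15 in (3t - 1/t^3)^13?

-1250964

General term: C(13,j)·(3t)^j·(-1/t^3)^(13-j), with t-exponent 1j − 3(13−j) = 4j − 39.
Set 4j − 39 = -15: j = 6.
C(13,6) = 1716; 3^6 = 729; (-1)^7 = -1.
Coefficient = 1716 · 729 · (-1) = -1250964.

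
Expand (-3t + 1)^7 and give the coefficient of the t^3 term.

-945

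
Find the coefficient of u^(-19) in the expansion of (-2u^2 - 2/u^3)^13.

General term: C(13,j)·(-2u^2)^j·(-2/u^3)^(13-j), with u-exponent 2j − 3(13−j) = 5j − 39.
Set 5j − 39 = -19: j = 4.
C(13,4) = 715; (-2)^4 = 16; (-2)^9 = -512.
Coefficient = 715 · 16 · (-512) = -5857280.

-5857280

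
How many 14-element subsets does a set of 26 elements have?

9657700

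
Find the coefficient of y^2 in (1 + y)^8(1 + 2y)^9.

316

Coefficient of y^2 = Σ_{j} C(8,j)·1^j·C(9,2-j)·2^(2-j) for j from 0 to 2.
= 144 + 144 + 28 = 316.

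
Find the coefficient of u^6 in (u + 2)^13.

219648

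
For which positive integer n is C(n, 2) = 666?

37

n(n−1)/2 = 666 ⇒ n(n−1) = 1332. Since 37·36 = 1332, n = 37.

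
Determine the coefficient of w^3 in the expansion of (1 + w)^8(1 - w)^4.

Coefficient of w^3 = Σ_{j} C(8,j)·1^j·C(4,3-j)·(-1)^(3-j) for j from 0 to 3.
= (-4) + 48 + (-112) + 56 = -12.

-12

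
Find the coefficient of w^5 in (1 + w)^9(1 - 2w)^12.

Coefficient of w^5 = Σ_{j} C(9,j)·1^j·C(12,5-j)·(-2)^(5-j) for j from 0 to 5.
= (-25344) + 71280 + (-63360) + 22176 + (-3024) + 126 = 1854.

1854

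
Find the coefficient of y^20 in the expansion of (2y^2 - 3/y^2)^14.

General term: C(14,j)·(2y^2)^j·(-3/y^2)^(14-j), with y-exponent 2j − 2(14−j) = 4j − 28.
Set 4j − 28 = 20: j = 12.
C(14,12) = 91; 2^12 = 4096; (-3)^2 = 9.
Coefficient = 91 · 4096 · 9 = 3354624.

3354624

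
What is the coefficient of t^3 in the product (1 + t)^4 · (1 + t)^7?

Coefficient of t^3 = Σ_{j} C(4,j)·C(7,3-j) for j from 0 to 3.
= 35 + 84 + 42 + 4 = 165.

165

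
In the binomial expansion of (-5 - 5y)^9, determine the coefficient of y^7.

The general term is C(9,j)·(-5)^j·(-5y)^(9-j); the y^7 term has j = 2.
C(9,2) = 36.
Coefficient = C(9,2) · (-5)^2 · (-5)^7 = 36 · 25 · (-78125) = -70312500.

-70312500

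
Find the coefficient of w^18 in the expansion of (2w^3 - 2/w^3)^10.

46080

General term: C(10,j)·(2w^3)^j·(-2/w^3)^(10-j), with w-exponent 3j − 3(10−j) = 6j − 30.
Set 6j − 30 = 18: j = 8.
C(10,8) = 45; 2^8 = 256; (-2)^2 = 4.
Coefficient = 45 · 256 · 4 = 46080.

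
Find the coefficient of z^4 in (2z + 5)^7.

70000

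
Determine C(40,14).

23206929840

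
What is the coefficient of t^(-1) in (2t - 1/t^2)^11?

General term: C(11,j)·(2t)^j·(-1/t^2)^(11-j), with t-exponent 1j − 2(11−j) = 3j − 22.
Set 3j − 22 = -1: j = 7.
C(11,7) = 330; 2^7 = 128; (-1)^4 = 1.
Coefficient = 330 · 128 · 1 = 42240.

42240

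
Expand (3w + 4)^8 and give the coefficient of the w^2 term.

1032192

The general term is C(8,j)·(3w)^j·(4)^(8-j); the w^2 term has j = 2.
C(8,2) = 28.
Coefficient = C(8,2) · 3^2 · 4^6 = 28 · 9 · 4096 = 1032192.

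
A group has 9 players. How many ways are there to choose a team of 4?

126

This is C(9,4) = 126.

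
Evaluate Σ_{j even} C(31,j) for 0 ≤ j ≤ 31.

Half of (1+1)^31 + (1−1)^31 gives the even-index sum: 2^30 = 1073741824.

1073741824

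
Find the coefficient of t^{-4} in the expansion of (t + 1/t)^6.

6

General term: C(6,j)·(t)^j·(1/t)^(6-j), with t-exponent 1j − 1(6−j) = 2j − 6.
Set 2j − 6 = -4: j = 1.
C(6,1) = 6; 1^1 = 1; 1^5 = 1.
Coefficient = 6 · 1 · 1 = 6.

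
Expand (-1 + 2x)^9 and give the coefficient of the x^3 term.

The general term is C(9,j)·(-1)^j·(2x)^(9-j); the x^3 term has j = 6.
C(9,6) = 84.
Coefficient = C(9,6) · 2^3 = 84 · 8 = 672.

672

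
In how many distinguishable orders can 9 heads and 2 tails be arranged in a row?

Choose positions for the heads: C(11,9) = 55.

55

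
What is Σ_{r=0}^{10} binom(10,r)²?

184756

Σ C(10,r)² is the coefficient of x^10 in (1+x)^10(1+x)^10 = (1+x)^20, i.e. C(20,10) = 184756.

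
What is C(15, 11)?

C(15,11) = C(15,4) by symmetry.
C(15,4) = (15·14·13·12) / 4! = 32760 / 24 = 1365.

1365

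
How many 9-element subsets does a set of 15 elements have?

5005

C(15,9) = C(15,6) by symmetry.
C(15,6) = (15·14·13·12·11·10) / 6! = 3603600 / 720 = 5005.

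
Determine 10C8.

C(10,8) = C(10,2) by symmetry.
C(10,2) = (10·9) / 2! = 90 / 2 = 45.

45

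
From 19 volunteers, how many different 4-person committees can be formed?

This is C(19,4) = 3876.

3876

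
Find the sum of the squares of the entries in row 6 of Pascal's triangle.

924

Σ C(6,r)² is the coefficient of x^6 in (1+x)^6(1+x)^6 = (1+x)^12, i.e. C(12,6) = 924.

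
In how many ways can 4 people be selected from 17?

2380

This is C(17,4) = 2380.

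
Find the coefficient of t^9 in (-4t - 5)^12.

7208960000

The general term is C(12,j)·(-4t)^j·(-5)^(12-j); the t^9 term has j = 9.
C(12,9) = 220.
Coefficient = C(12,9) · (-4)^9 · (-5)^3 = 220 · (-262144) · (-125) = 7208960000.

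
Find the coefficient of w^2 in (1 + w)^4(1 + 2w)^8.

Coefficient of w^2 = Σ_{j} C(4,j)·1^j·C(8,2-j)·2^(2-j) for j from 0 to 2.
= 112 + 64 + 6 = 182.

182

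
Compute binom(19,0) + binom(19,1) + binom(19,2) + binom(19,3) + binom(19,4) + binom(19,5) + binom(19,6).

43796

1 + 19 + 171 + 969 + 3876 + 11628 + 27132 = 43796.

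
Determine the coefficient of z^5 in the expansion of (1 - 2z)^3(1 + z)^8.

Coefficient of z^5 = Σ_{j} C(3,j)·(-2)^j·C(8,5-j)·1^(5-j) for j from 0 to 3.
= 56 + (-420) + 672 + (-224) = 84.

84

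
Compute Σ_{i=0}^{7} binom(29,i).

2182396

1 + 29 + 406 + 3654 + 23751 + 118755 + 475020 + 1560780 = 2182396.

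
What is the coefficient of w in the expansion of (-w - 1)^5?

-5

The general term is C(5,j)·(-w)^j·(-1)^(5-j); the w^1 term has j = 1.
C(5,1) = 5.
Coefficient = C(5,1) · (-1)^1 = 5 · (-1) = -5.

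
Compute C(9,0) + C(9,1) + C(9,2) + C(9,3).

130

1 + 9 + 36 + 84 = 130.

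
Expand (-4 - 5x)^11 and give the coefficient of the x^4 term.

The general term is C(11,j)·(-4)^j·(-5x)^(11-j); the x^4 term has j = 7.
C(11,7) = 330.
Coefficient = C(11,7) · (-4)^7 · (-5)^4 = 330 · (-16384) · 625 = -3379200000.

-3379200000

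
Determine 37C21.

12875774670

C(37,21) = C(37,16) by symmetry.
C(37,16) = (37·36·35·34·33·32·31·30·29·28·27·26·25·24·23·22) / 16! = 269397128065642536960000 / 20922789888000 = 12875774670.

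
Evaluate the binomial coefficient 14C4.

C(14,4) = (14·13·12·11) / 4! = 24024 / 24 = 1001.

1001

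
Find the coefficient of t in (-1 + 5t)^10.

-50

The general term is C(10,j)·(-1)^j·(5t)^(10-j); the t^1 term has j = 9.
C(10,9) = 10.
Coefficient = C(10,9) · (-1)^9 · 5^1 = 10 · (-1) · 5 = -50.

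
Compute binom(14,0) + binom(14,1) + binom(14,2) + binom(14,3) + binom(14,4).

1471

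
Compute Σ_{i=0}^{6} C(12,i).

1 + 12 + 66 + 220 + 495 + 792 + 924 = 2510.

2510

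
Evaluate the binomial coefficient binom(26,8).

1562275

C(26,8) = (26·25·24·23·22·21·20·19) / 8! = 62990928000 / 40320 = 1562275.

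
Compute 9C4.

126

C(9,4) = (9·8·7·6) / 4! = 3024 / 24 = 126.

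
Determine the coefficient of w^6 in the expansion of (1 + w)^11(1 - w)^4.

-11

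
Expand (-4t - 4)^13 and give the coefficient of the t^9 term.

The general term is C(13,j)·(-4t)^j·(-4)^(13-j); the t^9 term has j = 9.
C(13,9) = 715.
Coefficient = C(13,9) · (-4)^9 · (-4)^4 = 715 · (-262144) · 256 = -47982837760.

-47982837760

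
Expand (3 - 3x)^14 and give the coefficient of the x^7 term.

The general term is C(14,j)·(3)^j·(-3x)^(14-j); the x^7 term has j = 7.
C(14,7) = 3432.
Coefficient = C(14,7) · 3^7 · (-3)^7 = 3432 · 2187 · (-2187) = -16415149608.

-16415149608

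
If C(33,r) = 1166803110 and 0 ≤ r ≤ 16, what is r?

16

C(33,r) increases on 0 ≤ r ≤ 16. C(33,15) = 1037158320 and C(33,16) = 1166803110, so r = 16.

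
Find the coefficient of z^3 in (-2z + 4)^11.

The general term is C(11,j)·(-2z)^j·(4)^(11-j); the z^3 term has j = 3.
C(11,3) = 165.
Coefficient = C(11,3) · (-2)^3 · 4^8 = 165 · (-8) · 65536 = -86507520.

-86507520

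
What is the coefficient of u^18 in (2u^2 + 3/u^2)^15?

50319360

General term: C(15,j)·(2u^2)^j·(3/u^2)^(15-j), with u-exponent 2j − 2(15−j) = 4j − 30.
Set 4j − 30 = 18: j = 12.
C(15,12) = 455; 2^12 = 4096; 3^3 = 27.
Coefficient = 455 · 4096 · 27 = 50319360.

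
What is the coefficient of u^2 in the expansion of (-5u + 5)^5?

The general term is C(5,j)·(-5u)^j·(5)^(5-j); the u^2 term has j = 2.
C(5,2) = 10.
Coefficient = C(5,2) · (-5)^2 · 5^3 = 10 · 25 · 125 = 31250.

31250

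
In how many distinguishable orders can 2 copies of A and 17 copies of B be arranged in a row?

Choose positions for the A's: C(19,2) = 171.

171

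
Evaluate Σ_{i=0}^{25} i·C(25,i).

419430400

Differentiating (1+x)^25 and setting x=1: Σ i·C(25,i) = 25·2^24 = 419430400.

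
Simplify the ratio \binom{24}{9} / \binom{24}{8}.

C(n,k+1)/C(n,k) = (n−k)/(k+1) = (24−8)/(8+1) = 16/9.

16/9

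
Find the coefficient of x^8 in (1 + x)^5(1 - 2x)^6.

-240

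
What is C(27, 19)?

C(27,19) = C(27,8) by symmetry.
C(27,8) = (27·26·25·24·23·22·21·20) / 8! = 89513424000 / 40320 = 2220075.

2220075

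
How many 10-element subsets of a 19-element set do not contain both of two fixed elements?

68068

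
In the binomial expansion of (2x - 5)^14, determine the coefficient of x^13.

The general term is C(14,j)·(2x)^j·(-5)^(14-j); the x^13 term has j = 13.
C(14,13) = 14.
Coefficient = C(14,13) · 2^13 · (-5)^1 = 14 · 8192 · (-5) = -573440.

-573440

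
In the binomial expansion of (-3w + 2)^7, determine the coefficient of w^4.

22680

The general term is C(7,j)·(-3w)^j·(2)^(7-j); the w^4 term has j = 4.
C(7,4) = 35.
Coefficient = C(7,4) · (-3)^4 · 2^3 = 35 · 81 · 8 = 22680.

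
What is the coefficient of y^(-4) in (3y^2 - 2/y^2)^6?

General term: C(6,j)·(3y^2)^j·(-2/y^2)^(6-j), with y-exponent 2j − 2(6−j) = 4j − 12.
Set 4j − 12 = -4: j = 2.
C(6,2) = 15; 3^2 = 9; (-2)^4 = 16.
Coefficient = 15 · 9 · 16 = 2160.

2160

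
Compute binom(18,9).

48620

C(18,9) = (18·17·16·15·14·13·12·11·10) / 9! = 17643225600 / 362880 = 48620.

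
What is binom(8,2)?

C(8,2) = (8·7) / 2! = 56 / 2 = 28.

28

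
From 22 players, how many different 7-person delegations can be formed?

170544

This is C(22,7) = 170544.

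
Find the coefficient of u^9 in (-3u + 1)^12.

-4330260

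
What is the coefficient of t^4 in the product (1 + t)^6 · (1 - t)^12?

-60

Coefficient of t^4 = Σ_{j} C(6,j)·1^j·C(12,4-j)·(-1)^(4-j) for j from 0 to 4.
= 495 + (-1320) + 990 + (-240) + 15 = -60.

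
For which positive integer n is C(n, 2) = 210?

21

n(n−1)/2 = 210 ⇒ n(n−1) = 420. Since 21·20 = 420, n = 21.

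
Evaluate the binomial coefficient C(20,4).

4845

C(20,4) = (20·19·18·17) / 4! = 116280 / 24 = 4845.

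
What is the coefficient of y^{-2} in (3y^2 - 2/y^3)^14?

1260971712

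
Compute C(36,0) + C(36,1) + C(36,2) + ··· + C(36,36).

The entries of row 36 sum to 2^36 = 68719476736.

68719476736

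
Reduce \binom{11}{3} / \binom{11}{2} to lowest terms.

3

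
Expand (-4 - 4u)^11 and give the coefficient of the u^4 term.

-1384120320

The general term is C(11,j)·(-4)^j·(-4u)^(11-j); the u^4 term has j = 7.
C(11,7) = 330.
Coefficient = C(11,7) · (-4)^7 · (-4)^4 = 330 · (-16384) · 256 = -1384120320.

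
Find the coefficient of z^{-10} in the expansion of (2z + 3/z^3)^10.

1959552

General term: C(10,j)·(2z)^j·(3/z^3)^(10-j), with z-exponent 1j − 3(10−j) = 4j − 30.
Set 4j − 30 = -10: j = 5.
C(10,5) = 252; 2^5 = 32; 3^5 = 243.
Coefficient = 252 · 32 · 243 = 1959552.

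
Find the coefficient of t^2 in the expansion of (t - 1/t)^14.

3003

General term: C(14,j)·(t)^j·(-1/t)^(14-j), with t-exponent 1j − 1(14−j) = 2j − 14.
Set 2j − 14 = 2: j = 8.
C(14,8) = 3003; 1^8 = 1; (-1)^6 = 1.
Coefficient = 3003 · 1 · 1 = 3003.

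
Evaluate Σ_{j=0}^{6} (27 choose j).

397594

1 + 27 + 351 + 2925 + 17550 + 80730 + 296010 = 397594.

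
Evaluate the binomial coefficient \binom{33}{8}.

C(33,8) = (33·32·31·30·29·28·27·26) / 8! = 559809169920 / 40320 = 13884156.

13884156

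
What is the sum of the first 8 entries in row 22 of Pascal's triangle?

1 + 22 + 231 + 1540 + 7315 + 26334 + 74613 + 170544 = 280600.

280600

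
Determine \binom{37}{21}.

12875774670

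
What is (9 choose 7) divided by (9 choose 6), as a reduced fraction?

3/7

C(n,k+1)/C(n,k) = (n−k)/(k+1) = (9−6)/(6+1) = 3/7.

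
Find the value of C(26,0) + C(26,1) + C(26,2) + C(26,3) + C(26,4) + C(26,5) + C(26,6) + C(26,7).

1 + 26 + 325 + 2600 + 14950 + 65780 + 230230 + 657800 = 971712.

971712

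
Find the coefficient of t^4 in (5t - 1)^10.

The general term is C(10,j)·(5t)^j·(-1)^(10-j); the t^4 term has j = 4.
C(10,4) = 210.
Coefficient = C(10,4) · 5^4 = 210 · 625 = 131250.

131250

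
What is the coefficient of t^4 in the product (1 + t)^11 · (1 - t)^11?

55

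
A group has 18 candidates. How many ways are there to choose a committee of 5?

This is C(18,5) = 8568.

8568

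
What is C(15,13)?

105

C(15,13) = C(15,2) by symmetry.
C(15,2) = (15·14) / 2! = 210 / 2 = 105.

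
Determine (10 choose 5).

252

C(10,5) = (10·9·8·7·6) / 5! = 30240 / 120 = 252.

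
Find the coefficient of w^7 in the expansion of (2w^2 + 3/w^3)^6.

576

General term: C(6,j)·(2w^2)^j·(3/w^3)^(6-j), with w-exponent 2j − 3(6−j) = 5j − 18.
Set 5j − 18 = 7: j = 5.
C(6,5) = 6; 2^5 = 32; 3^1 = 3.
Coefficient = 6 · 32 · 3 = 576.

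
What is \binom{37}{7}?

10295472

C(37,7) = (37·36·35·34·33·32·31) / 7! = 51889178880 / 5040 = 10295472.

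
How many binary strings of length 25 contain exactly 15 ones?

3268760

Choose the 15 positions: C(25,15) = 3268760.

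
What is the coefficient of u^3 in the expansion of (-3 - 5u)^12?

The general term is C(12,j)·(-3)^j·(-5u)^(12-j); the u^3 term has j = 9.
C(12,9) = 220.
Coefficient = C(12,9) · (-3)^9 · (-5)^3 = 220 · (-19683) · (-125) = 541282500.

541282500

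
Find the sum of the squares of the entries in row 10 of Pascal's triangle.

By Vandermonde's identity, Σ C(10,k)² = C(20,10) = 184756.

184756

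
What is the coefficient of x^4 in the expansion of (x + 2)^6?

60

The general term is C(6,j)·(x)^j·(2)^(6-j); the x^4 term has j = 4.
C(6,4) = 15.
Coefficient = C(6,4) · 2^2 = 15 · 4 = 60.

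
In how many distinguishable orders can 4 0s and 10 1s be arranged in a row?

1001

Choose positions for the 0s: C(14,4) = 1001.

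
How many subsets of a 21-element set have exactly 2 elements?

210

Choose the 2 positions: C(21,2) = 210.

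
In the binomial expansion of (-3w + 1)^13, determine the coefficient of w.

-39

The general term is C(13,j)·(-3w)^j·(1)^(13-j); the w^1 term has j = 1.
C(13,1) = 13.
Coefficient = C(13,1) · (-3)^1 = 13 · (-3) = -39.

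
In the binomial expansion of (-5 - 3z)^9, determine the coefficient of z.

-10546875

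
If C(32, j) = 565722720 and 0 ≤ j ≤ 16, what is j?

15

C(32,j) increases on 0 ≤ j ≤ 16. C(32,14) = 471435600 and C(32,15) = 565722720, so j = 15.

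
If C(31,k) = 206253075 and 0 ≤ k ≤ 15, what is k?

C(31,k) increases on 0 ≤ k ≤ 15. C(31,12) = 141120525 and C(31,13) = 206253075, so k = 13.

13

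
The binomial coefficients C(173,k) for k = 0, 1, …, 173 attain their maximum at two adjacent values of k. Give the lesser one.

86

For odd n = 173, C(173,k) peaks at k = (n−1)/2 and (n+1)/2; the lesser is 86.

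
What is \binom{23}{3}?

1771

C(23,3) = (23·22·21) / 3! = 10626 / 6 = 1771.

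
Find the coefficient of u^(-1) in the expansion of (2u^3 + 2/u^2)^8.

14336

General term: C(8,j)·(2u^3)^j·(2/u^2)^(8-j), with u-exponent 3j − 2(8−j) = 5j − 16.
Set 5j − 16 = -1: j = 3.
C(8,3) = 56; 2^3 = 8; 2^5 = 32.
Coefficient = 56 · 8 · 32 = 14336.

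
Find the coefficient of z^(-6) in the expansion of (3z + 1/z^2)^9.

General term: C(9,j)·(3z)^j·(1/z^2)^(9-j), with z-exponent 1j − 2(9−j) = 3j − 18.
Set 3j − 18 = -6: j = 4.
C(9,4) = 126; 3^4 = 81; 1^5 = 1.
Coefficient = 126 · 81 · 1 = 10206.

10206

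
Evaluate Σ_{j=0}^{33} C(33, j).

Setting x = 1 in (1+x)^33 gives Σ C(33,j) = 2^33 = 8589934592.

8589934592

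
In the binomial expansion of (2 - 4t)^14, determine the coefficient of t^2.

The general term is C(14,j)·(2)^j·(-4t)^(14-j); the t^2 term has j = 12.
C(14,12) = 91.
Coefficient = C(14,12) · 2^12 · (-4)^2 = 91 · 4096 · 16 = 5963776.

5963776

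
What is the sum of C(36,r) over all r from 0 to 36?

68719476736

The entries of row 36 sum to 2^36 = 68719476736.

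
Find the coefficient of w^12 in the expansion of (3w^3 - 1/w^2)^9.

General term: C(9,j)·(3w^3)^j·(-1/w^2)^(9-j), with w-exponent 3j − 2(9−j) = 5j − 18.
Set 5j − 18 = 12: j = 6.
C(9,6) = 84; 3^6 = 729; (-1)^3 = -1.
Coefficient = 84 · 729 · (-1) = -61236.

-61236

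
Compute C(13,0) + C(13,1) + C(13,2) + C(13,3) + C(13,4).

1 + 13 + 78 + 286 + 715 = 1093.

1093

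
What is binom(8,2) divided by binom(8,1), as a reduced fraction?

7/2

C(n,k+1)/C(n,k) = (n−k)/(k+1) = (8−1)/(1+1) = 7/2.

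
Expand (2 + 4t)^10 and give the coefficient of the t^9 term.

The general term is C(10,j)·(2)^j·(4t)^(10-j); the t^9 term has j = 1.
C(10,1) = 10.
Coefficient = C(10,1) · 2^1 · 4^9 = 10 · 2 · 262144 = 5242880.

5242880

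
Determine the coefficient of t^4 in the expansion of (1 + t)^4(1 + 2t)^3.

Coefficient of t^4 = Σ_{j} C(4,j)·1^j·C(3,4-j)·2^(4-j) for j from 1 to 4.
= 32 + 72 + 24 + 1 = 129.

129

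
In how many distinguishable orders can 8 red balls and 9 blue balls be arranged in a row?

24310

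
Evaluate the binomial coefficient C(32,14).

471435600

C(32,14) = (32·31·30·29·28·27·26·25·24·23·22·21·20·19) / 14! = 41098950018846720000 / 87178291200 = 471435600.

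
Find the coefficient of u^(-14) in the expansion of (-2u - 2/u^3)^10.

General term: C(10,j)·(-2u)^j·(-2/u^3)^(10-j), with u-exponent 1j − 3(10−j) = 4j − 30.
Set 4j − 30 = -14: j = 4.
C(10,4) = 210; (-2)^4 = 16; (-2)^6 = 64.
Coefficient = 210 · 16 · 64 = 215040.

215040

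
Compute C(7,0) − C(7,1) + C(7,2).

15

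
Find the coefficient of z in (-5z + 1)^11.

-55

The general term is C(11,j)·(-5z)^j·(1)^(11-j); the z^1 term has j = 1.
C(11,1) = 11.
Coefficient = C(11,1) · (-5)^1 = 11 · (-5) = -55.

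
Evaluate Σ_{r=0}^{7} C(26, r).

971712

1 + 26 + 325 + 2600 + 14950 + 65780 + 230230 + 657800 = 971712.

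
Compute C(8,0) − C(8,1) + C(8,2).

21

The partial alternating sum Σ_{k=0}^{2} (−1)^k C(8,k) = (−1)^2 C(7,2) = 21.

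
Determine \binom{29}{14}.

77558760

C(29,14) = (29·28·27·26·25·24·23·22·21·20·19·18·17·16) / 14! = 6761440164390912000 / 87178291200 = 77558760.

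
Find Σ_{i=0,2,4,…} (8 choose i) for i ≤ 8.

128

Half of (1+1)^8 + (1−1)^8 gives the even-index sum: 2^7 = 128.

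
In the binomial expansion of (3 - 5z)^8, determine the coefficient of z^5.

-4725000

The general term is C(8,j)·(3)^j·(-5z)^(8-j); the z^5 term has j = 3.
C(8,3) = 56.
Coefficient = C(8,3) · 3^3 · (-5)^5 = 56 · 27 · (-3125) = -4725000.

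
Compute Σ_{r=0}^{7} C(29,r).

1 + 29 + 406 + 3654 + 23751 + 118755 + 475020 + 1560780 = 2182396.

2182396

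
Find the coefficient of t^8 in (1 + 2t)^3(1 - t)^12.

Coefficient of t^8 = Σ_{j} C(3,j)·2^j·C(12,8-j)·(-1)^(8-j) for j from 0 to 3.
= 495 + (-4752) + 11088 + (-6336) = 495.

495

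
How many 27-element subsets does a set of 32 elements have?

201376

C(32,27) = C(32,5) by symmetry.
C(32,5) = (32·31·30·29·28) / 5! = 24165120 / 120 = 201376.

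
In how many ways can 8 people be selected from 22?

319770

This is C(22,8) = 319770.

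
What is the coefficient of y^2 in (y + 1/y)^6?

15

General term: C(6,j)·(y)^j·(1/y)^(6-j), with y-exponent 1j − 1(6−j) = 2j − 6.
Set 2j − 6 = 2: j = 4.
C(6,4) = 15; 1^4 = 1; 1^2 = 1.
Coefficient = 15 · 1 · 1 = 15.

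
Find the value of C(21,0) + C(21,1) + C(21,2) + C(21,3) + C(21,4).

7547

1 + 21 + 210 + 1330 + 5985 = 7547.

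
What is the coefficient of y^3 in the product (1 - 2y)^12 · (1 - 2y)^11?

Coefficient of y^3 = Σ_{j} C(12,j)·(-2)^j·C(11,3-j)·(-2)^(3-j) for j from 0 to 3.
= (-1320) + (-5280) + (-5808) + (-1760) = -14168.

-14168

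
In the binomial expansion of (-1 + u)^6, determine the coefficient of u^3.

-20

The general term is C(6,j)·(-1)^j·(u)^(6-j); the u^3 term has j = 3.
C(6,3) = 20.
Coefficient = C(6,3) · (-1)^3 = 20 · (-1) = -20.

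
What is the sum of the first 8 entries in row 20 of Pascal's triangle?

137980

1 + 20 + 190 + 1140 + 4845 + 15504 + 38760 + 77520 = 137980.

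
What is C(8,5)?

C(8,5) = C(8,3) by symmetry.
C(8,3) = (8·7·6) / 3! = 336 / 6 = 56.

56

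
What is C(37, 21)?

C(37,21) = C(37,16) by symmetry.
C(37,16) = (37·36·35·34·33·32·31·30·29·28·27·26·25·24·23·22) / 16! = 269397128065642536960000 / 20922789888000 = 12875774670.

12875774670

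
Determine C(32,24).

10518300

C(32,24) = C(32,8) by symmetry.
C(32,8) = (32·31·30·29·28·27·26·25) / 8! = 424097856000 / 40320 = 10518300.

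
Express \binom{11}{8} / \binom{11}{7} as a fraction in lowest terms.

C(n,k+1)/C(n,k) = (n−k)/(k+1) = (11−7)/(7+1) = 4/8 = 1/2.

1/2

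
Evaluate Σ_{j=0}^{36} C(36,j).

68719476736

Setting x = 1 in (1+x)^36 gives Σ C(36,j) = 2^36 = 68719476736.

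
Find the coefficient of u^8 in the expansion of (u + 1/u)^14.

364

General term: C(14,j)·(u)^j·(1/u)^(14-j), with u-exponent 1j − 1(14−j) = 2j − 14.
Set 2j − 14 = 8: j = 11.
C(14,11) = 364; 1^11 = 1; 1^3 = 1.
Coefficient = 364 · 1 · 1 = 364.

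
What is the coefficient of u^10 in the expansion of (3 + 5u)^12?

5800781250

The general term is C(12,j)·(3)^j·(5u)^(12-j); the u^10 term has j = 2.
C(12,2) = 66.
Coefficient = C(12,2) · 3^2 · 5^10 = 66 · 9 · 9765625 = 5800781250.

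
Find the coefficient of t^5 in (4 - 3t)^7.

-81648

The general term is C(7,j)·(4)^j·(-3t)^(7-j); the t^5 term has j = 2.
C(7,2) = 21.
Coefficient = C(7,2) · 4^2 · (-3)^5 = 21 · 16 · (-243) = -81648.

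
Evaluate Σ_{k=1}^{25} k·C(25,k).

419430400

Since k·C(25,k) = 25·C(24,k−1), the sum is 25·2^24 = 25·16777216 = 419430400.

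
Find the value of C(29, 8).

C(29,8) = (29·28·27·26·25·24·23·22) / 8! = 173059286400 / 40320 = 4292145.

4292145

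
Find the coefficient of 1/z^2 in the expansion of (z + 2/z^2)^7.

280

General term: C(7,j)·(z)^j·(2/z^2)^(7-j), with z-exponent 1j − 2(7−j) = 3j − 14.
Set 3j − 14 = -2: j = 4.
C(7,4) = 35; 1^4 = 1; 2^3 = 8.
Coefficient = 35 · 1 · 8 = 280.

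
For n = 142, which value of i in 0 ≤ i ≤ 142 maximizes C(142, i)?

71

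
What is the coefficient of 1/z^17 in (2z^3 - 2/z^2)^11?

22528

General term: C(11,j)·(2z^3)^j·(-2/z^2)^(11-j), with z-exponent 3j − 2(11−j) = 5j − 22.
Set 5j − 22 = -17: j = 1.
C(11,1) = 11; 2^1 = 2; (-2)^10 = 1024.
Coefficient = 11 · 2 · 1024 = 22528.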